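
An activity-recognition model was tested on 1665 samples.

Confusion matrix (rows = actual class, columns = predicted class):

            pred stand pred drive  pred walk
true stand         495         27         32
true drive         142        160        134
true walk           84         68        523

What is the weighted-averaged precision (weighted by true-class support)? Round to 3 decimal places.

0.700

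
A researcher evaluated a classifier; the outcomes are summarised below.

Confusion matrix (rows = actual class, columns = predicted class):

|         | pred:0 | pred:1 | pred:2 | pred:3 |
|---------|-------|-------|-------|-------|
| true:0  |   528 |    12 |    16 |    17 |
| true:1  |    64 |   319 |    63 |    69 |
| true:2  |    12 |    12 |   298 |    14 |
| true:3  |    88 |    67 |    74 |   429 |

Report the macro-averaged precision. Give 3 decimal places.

Per-class precision (TP/(TP+FP)):
  0: TP=528, FP=64+12+88=164 → 528/692 = 0.7630
  1: TP=319, FP=12+12+67=91 → 319/410 = 0.7780
  2: TP=298, FP=16+63+74=153 → 298/451 = 0.6608
  3: TP=429, FP=17+69+14=100 → 429/529 = 0.8110
Macro-precision = mean = (0.7630 + 0.7780 + 0.6608 + 0.8110) / 4 = 0.753

0.753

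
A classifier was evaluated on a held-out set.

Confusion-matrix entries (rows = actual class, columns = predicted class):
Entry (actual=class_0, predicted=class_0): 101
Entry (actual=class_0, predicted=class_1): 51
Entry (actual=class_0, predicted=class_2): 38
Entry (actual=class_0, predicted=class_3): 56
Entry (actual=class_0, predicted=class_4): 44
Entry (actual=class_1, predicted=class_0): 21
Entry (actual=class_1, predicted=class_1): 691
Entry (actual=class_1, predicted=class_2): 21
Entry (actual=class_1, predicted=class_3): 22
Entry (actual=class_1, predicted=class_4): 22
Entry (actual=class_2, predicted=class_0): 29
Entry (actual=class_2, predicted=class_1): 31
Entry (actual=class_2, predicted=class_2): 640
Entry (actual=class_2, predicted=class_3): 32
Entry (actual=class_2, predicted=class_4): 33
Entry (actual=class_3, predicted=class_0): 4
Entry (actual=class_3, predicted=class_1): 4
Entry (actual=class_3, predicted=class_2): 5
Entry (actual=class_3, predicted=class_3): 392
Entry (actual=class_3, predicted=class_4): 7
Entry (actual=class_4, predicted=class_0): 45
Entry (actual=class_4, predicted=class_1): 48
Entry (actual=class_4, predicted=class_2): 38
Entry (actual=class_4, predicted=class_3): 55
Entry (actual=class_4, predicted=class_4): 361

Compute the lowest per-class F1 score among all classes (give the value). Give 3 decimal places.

Per-class F1 score (2·TP/(2·TP+FP+FN)):
  class_0: TP=101, FP=21+29+4+45=99, FN=51+38+56+44=189 → 202/490 = 0.4122
  class_1: TP=691, FP=51+31+4+48=134, FN=21+21+22+22=86 → 1382/1602 = 0.8627
  class_2: TP=640, FP=38+21+5+38=102, FN=29+31+32+33=125 → 1280/1507 = 0.8494
  class_3: TP=392, FP=56+22+32+55=165, FN=4+4+5+7=20 → 784/969 = 0.8091
  class_4: TP=361, FP=44+22+33+7=106, FN=45+48+38+55=186 → 722/1014 = 0.7120
Lowest is class 'class_0' with F1 score = 0.412.

0.412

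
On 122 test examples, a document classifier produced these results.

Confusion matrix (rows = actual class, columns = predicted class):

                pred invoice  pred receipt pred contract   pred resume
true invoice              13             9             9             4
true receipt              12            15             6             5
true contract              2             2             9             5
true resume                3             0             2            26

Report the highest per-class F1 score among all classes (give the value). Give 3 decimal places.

0.732

Per-class F1 score (2·TP/(2·TP+FP+FN)):
  invoice: TP=13, FP=12+2+3=17, FN=9+9+4=22 → 26/65 = 0.4000
  receipt: TP=15, FP=9+2+0=11, FN=12+6+5=23 → 30/64 = 0.4688
  contract: TP=9, FP=9+6+2=17, FN=2+2+5=9 → 18/44 = 0.4091
  resume: TP=26, FP=4+5+5=14, FN=3+0+2=5 → 52/71 = 0.7324
Highest is class 'resume' with F1 score = 0.732.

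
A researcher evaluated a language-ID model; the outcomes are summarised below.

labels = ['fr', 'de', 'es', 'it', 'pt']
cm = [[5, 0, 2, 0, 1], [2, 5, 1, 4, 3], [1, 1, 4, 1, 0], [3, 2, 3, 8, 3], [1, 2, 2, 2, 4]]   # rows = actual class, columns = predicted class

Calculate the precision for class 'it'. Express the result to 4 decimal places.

Take TP from the diagonal, FP from the rest of the 'it' prediction marginal, FN from the rest of the 'it' actual marginal.
precision = TP/(TP+FP).
it: TP=8, FP=0+4+1+2=7 → 8/15 = 0.53333

0.5333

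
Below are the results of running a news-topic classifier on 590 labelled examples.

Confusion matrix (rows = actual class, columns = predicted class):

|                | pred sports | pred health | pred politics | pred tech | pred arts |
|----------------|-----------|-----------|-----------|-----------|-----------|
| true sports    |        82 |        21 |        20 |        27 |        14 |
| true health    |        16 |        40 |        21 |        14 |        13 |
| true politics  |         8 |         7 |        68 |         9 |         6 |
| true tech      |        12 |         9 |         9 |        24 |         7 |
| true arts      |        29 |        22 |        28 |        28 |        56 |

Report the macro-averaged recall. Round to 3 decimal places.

Per-class recall (TP/(TP+FN)):
  sports: TP=82, FN=21+20+27+14=82 → 82/164 = 0.5000
  health: TP=40, FN=16+21+14+13=64 → 40/104 = 0.3846
  politics: TP=68, FN=8+7+9+6=30 → 68/98 = 0.6939
  tech: TP=24, FN=12+9+9+7=37 → 24/61 = 0.3934
  arts: TP=56, FN=29+22+28+28=107 → 56/163 = 0.3436
Macro-recall = mean = (0.5000 + 0.3846 + 0.6939 + 0.3934 + 0.3436) / 5 = 0.463

0.463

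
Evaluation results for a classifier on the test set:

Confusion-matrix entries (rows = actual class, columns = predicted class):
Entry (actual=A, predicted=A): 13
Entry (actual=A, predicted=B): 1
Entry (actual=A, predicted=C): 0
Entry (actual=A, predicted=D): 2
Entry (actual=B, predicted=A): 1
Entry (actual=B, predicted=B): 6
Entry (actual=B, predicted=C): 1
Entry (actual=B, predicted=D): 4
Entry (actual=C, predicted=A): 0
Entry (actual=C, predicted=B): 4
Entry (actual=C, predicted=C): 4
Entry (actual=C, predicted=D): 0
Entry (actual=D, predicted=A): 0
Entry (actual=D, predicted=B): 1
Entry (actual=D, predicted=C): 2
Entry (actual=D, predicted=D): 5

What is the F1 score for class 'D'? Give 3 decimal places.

Treat 'D' as positive and all other classes as negative.
F1 score = 2·TP/(2·TP+FP+FN).
D: TP=5, FP=2+4+0=6, FN=0+1+2=3 → 10/19 = 0.5263

0.526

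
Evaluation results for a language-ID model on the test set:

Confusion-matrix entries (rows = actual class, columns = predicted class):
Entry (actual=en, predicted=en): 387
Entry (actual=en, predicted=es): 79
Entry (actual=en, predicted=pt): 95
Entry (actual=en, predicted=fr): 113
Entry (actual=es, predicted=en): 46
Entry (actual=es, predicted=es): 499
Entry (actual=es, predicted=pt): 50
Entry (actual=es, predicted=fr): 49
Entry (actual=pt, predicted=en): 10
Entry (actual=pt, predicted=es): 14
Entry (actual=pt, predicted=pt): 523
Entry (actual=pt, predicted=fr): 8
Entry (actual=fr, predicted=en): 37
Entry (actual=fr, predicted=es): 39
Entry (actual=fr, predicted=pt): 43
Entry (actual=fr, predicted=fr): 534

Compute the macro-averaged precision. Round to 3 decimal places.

0.773

Per-class precision (TP/(TP+FP)):
  en: TP=387, FP=46+10+37=93 → 387/480 = 0.8063
  es: TP=499, FP=79+14+39=132 → 499/631 = 0.7908
  pt: TP=523, FP=95+50+43=188 → 523/711 = 0.7356
  fr: TP=534, FP=113+49+8=170 → 534/704 = 0.7585
Macro-precision = mean = (0.8063 + 0.7908 + 0.7356 + 0.7585) / 4 = 0.773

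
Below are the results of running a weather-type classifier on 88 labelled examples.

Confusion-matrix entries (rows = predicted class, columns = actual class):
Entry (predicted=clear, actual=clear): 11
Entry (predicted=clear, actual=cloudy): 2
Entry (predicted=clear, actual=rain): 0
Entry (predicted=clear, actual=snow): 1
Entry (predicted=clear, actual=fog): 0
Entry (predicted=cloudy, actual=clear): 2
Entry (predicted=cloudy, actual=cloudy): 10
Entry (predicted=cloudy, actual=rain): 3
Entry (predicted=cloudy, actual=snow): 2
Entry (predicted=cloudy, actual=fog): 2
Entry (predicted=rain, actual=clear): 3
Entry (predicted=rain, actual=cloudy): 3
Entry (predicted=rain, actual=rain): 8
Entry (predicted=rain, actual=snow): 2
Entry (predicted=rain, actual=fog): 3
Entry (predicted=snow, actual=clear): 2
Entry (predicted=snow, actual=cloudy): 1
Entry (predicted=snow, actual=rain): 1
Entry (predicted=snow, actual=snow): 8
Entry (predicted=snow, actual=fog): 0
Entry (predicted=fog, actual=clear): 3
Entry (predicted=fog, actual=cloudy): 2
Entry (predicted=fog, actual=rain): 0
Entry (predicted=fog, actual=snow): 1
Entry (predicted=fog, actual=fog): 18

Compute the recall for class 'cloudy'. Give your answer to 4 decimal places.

0.5556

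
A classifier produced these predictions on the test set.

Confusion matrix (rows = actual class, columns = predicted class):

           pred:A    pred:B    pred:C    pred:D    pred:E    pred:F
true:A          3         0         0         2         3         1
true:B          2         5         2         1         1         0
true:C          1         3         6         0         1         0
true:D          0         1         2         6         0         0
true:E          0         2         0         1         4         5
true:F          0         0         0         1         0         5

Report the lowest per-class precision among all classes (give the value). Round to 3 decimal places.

0.444

Per-class precision (TP/(TP+FP)):
  A: TP=3, FP=2+1+0+0+0=3 → 3/6 = 0.5000
  B: TP=5, FP=0+3+1+2+0=6 → 5/11 = 0.4545
  C: TP=6, FP=0+2+2+0+0=4 → 6/10 = 0.6000
  D: TP=6, FP=2+1+0+1+1=5 → 6/11 = 0.5455
  E: TP=4, FP=3+1+1+0+0=5 → 4/9 = 0.4444
  F: TP=5, FP=1+0+0+0+5=6 → 5/11 = 0.4545
Lowest is class 'E' with precision = 0.444.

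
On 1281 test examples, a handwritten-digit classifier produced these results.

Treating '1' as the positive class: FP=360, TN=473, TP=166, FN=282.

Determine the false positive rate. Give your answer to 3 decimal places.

0.432

FPR = FP/(FP+TN) = 360/(360+473) = 0.432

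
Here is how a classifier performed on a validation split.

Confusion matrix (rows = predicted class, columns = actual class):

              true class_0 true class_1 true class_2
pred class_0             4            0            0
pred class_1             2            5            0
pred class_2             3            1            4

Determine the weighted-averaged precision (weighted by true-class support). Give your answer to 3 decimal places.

Per-class precision (TP/(TP+FP)):
  class_0: TP=4, FP=0+0=0 → 4/4 = 1.0000
  class_1: TP=5, FP=2+0=2 → 5/7 = 0.7143
  class_2: TP=4, FP=3+1=4 → 4/8 = 0.5000
Weighted-precision = Σ (supportᵢ/N)·precisionᵢ with N=19: (9/19)·1.0000 + (6/19)·0.7143 + (4/19)·0.5000 = 0.805

0.805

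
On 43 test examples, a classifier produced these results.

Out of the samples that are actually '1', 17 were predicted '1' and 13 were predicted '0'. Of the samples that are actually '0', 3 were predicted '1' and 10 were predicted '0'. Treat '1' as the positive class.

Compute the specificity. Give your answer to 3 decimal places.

0.769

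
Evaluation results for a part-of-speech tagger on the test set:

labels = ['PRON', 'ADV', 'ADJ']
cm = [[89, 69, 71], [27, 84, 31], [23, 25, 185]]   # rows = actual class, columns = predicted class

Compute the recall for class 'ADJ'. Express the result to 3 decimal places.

0.794

Treat 'ADJ' as positive and all other classes as negative.
recall = TP/(TP+FN).
ADJ: TP=185, FN=23+25=48 → 185/233 = 0.7940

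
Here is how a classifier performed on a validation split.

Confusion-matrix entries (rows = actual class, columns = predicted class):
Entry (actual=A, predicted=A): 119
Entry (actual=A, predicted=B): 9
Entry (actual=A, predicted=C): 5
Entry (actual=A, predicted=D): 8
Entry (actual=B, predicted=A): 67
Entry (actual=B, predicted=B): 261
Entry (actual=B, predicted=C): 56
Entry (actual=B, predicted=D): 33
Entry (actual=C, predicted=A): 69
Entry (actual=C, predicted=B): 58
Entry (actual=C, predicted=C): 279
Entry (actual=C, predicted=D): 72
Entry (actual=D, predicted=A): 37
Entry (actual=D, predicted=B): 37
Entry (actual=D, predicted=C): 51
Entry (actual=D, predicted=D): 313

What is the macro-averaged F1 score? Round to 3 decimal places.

Per-class F1 score (2·TP/(2·TP+FP+FN)):
  A: TP=119, FP=67+69+37=173, FN=9+5+8=22 → 238/433 = 0.5497
  B: TP=261, FP=9+58+37=104, FN=67+56+33=156 → 522/782 = 0.6675
  C: TP=279, FP=5+56+51=112, FN=69+58+72=199 → 558/869 = 0.6421
  D: TP=313, FP=8+33+72=113, FN=37+37+51=125 → 626/864 = 0.7245
Macro-F1 score = mean = (0.5497 + 0.6675 + 0.6421 + 0.7245) / 4 = 0.646

0.646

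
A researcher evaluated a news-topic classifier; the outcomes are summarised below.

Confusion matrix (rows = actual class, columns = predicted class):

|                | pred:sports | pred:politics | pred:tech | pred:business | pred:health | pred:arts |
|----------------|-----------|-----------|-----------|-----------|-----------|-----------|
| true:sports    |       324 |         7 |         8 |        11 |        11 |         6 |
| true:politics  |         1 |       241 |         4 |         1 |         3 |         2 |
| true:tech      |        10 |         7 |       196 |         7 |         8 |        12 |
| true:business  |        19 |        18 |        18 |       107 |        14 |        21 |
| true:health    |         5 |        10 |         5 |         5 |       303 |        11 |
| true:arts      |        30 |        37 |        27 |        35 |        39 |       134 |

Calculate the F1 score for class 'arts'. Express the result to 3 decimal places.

F1 score = 2·TP/(2·TP+FP+FN).
arts: TP=134, FP=6+2+12+21+11=52, FN=30+37+27+35+39=168 → 268/488 = 0.5492

0.549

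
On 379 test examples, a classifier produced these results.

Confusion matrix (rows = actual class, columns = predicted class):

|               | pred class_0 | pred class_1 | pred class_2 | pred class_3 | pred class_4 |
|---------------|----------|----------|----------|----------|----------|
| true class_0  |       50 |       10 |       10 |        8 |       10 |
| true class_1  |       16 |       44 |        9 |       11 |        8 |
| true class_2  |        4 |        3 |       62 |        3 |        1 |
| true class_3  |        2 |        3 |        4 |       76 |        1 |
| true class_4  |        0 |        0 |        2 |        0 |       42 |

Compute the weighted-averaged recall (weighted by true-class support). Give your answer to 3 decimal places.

Per-class recall (TP/(TP+FN)):
  class_0: TP=50, FN=10+10+8+10=38 → 50/88 = 0.5682
  class_1: TP=44, FN=16+9+11+8=44 → 44/88 = 0.5000
  class_2: TP=62, FN=4+3+3+1=11 → 62/73 = 0.8493
  class_3: TP=76, FN=2+3+4+1=10 → 76/86 = 0.8837
  class_4: TP=42, FN=0+0+2+0=2 → 42/44 = 0.9545
Weighted-recall = Σ (supportᵢ/N)·recallᵢ with N=379: (88/379)·0.5682 + (88/379)·0.5000 + (73/379)·0.8493 + (86/379)·0.8837 + (44/379)·0.9545 = 0.723

0.723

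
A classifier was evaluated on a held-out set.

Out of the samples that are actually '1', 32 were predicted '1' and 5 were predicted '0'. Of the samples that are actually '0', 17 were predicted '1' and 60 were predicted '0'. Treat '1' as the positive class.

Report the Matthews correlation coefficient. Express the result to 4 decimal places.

0.6092

MCC = (TP·TN − FP·FN) / √((TP+FP)(TP+FN)(TN+FP)(TN+FN))
Numerator = 32·60 − 17·5 = 1835
Denominator = √(49·37·77·65) = √9074065 = 3012.3189
MCC = 1835 / 3012.3189 = 0.6092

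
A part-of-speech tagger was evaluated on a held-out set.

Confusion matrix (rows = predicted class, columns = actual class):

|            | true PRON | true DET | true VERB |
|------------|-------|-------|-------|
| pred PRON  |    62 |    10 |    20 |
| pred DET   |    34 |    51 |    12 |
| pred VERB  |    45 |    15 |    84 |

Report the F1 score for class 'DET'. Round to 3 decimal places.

Take TP from the diagonal, FP from the rest of the 'DET' prediction marginal, FN from the rest of the 'DET' actual marginal.
F1 score = 2·TP/(2·TP+FP+FN).
DET: TP=51, FP=34+12=46, FN=10+15=25 → 102/173 = 0.5896

0.590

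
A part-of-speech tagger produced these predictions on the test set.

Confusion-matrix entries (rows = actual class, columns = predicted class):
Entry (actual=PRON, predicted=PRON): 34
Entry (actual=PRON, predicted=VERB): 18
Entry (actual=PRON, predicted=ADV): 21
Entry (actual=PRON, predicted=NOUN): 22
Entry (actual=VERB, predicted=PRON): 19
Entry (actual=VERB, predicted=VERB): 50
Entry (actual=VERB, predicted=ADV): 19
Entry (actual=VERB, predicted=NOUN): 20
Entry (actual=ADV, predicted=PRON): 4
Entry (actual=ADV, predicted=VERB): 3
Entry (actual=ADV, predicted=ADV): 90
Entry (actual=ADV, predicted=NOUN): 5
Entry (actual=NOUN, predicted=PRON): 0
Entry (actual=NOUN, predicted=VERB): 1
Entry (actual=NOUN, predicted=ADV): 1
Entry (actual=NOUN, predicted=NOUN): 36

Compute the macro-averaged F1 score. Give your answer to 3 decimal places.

Per-class F1 score (2·TP/(2·TP+FP+FN)):
  PRON: TP=34, FP=19+4+0=23, FN=18+21+22=61 → 68/152 = 0.4474
  VERB: TP=50, FP=18+3+1=22, FN=19+19+20=58 → 100/180 = 0.5556
  ADV: TP=90, FP=21+19+1=41, FN=4+3+5=12 → 180/233 = 0.7725
  NOUN: TP=36, FP=22+20+5=47, FN=0+1+1=2 → 72/121 = 0.5950
Macro-F1 score = mean = (0.4474 + 0.5556 + 0.7725 + 0.5950) / 4 = 0.593

0.593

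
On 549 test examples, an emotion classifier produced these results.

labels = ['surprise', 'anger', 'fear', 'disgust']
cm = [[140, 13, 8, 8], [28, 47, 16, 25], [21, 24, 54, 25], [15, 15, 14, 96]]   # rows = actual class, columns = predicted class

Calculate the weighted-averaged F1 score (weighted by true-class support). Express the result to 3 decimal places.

Per-class F1 score (2·TP/(2·TP+FP+FN)):
  surprise: TP=140, FP=28+21+15=64, FN=13+8+8=29 → 280/373 = 0.7507
  anger: TP=47, FP=13+24+15=52, FN=28+16+25=69 → 94/215 = 0.4372
  fear: TP=54, FP=8+16+14=38, FN=21+24+25=70 → 108/216 = 0.5000
  disgust: TP=96, FP=8+25+25=58, FN=15+15+14=44 → 192/294 = 0.6531
Weighted-F1 score = Σ (supportᵢ/N)·F1 scoreᵢ with N=549: (169/549)·0.7507 + (116/549)·0.4372 + (124/549)·0.5000 + (140/549)·0.6531 = 0.603

0.603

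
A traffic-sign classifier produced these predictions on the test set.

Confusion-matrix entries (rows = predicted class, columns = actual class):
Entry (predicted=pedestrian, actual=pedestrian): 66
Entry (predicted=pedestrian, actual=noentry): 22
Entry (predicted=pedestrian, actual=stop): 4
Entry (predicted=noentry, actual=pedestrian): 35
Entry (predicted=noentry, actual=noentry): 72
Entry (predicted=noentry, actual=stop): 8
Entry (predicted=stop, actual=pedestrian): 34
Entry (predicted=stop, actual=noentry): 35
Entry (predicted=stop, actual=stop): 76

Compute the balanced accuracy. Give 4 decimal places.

0.6369

Balanced accuracy = mean of per-class recall.
  pedestrian: recall = 66/135 = 0.48889
  noentry: recall = 72/129 = 0.55814
  stop: recall = 76/88 = 0.86364
Mean = (0.48889 + 0.55814 + 0.86364) / 3 = 0.6369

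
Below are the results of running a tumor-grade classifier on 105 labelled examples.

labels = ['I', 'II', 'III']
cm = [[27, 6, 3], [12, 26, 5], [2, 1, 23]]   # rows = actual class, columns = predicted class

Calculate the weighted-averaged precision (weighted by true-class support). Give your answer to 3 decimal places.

Per-class precision (TP/(TP+FP)):
  I: TP=27, FP=12+2=14 → 27/41 = 0.6585
  II: TP=26, FP=6+1=7 → 26/33 = 0.7879
  III: TP=23, FP=3+5=8 → 23/31 = 0.7419
Weighted-precision = Σ (supportᵢ/N)·precisionᵢ with N=105: (36/105)·0.6585 + (43/105)·0.7879 + (26/105)·0.7419 = 0.732

0.732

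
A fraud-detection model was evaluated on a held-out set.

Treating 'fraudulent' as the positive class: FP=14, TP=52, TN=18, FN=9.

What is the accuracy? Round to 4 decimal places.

Accuracy = (TP+TN)/N = (52+18)/93 = 0.7527

0.7527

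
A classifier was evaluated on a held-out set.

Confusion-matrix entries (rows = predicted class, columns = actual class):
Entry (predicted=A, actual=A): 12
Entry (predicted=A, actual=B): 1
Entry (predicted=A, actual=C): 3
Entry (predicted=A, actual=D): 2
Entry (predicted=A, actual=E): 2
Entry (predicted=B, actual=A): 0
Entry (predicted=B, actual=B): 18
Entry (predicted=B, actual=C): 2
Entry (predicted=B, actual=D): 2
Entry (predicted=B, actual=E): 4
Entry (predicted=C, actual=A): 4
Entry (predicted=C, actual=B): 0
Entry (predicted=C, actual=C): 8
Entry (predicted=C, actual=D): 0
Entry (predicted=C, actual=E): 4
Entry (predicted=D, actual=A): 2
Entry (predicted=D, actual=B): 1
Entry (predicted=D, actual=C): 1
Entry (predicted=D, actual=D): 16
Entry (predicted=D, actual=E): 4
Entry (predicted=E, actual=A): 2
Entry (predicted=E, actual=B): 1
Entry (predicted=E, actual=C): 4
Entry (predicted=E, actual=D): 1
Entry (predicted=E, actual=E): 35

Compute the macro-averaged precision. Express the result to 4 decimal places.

Per-class precision (TP/(TP+FP)):
  A: TP=12, FP=1+3+2+2=8 → 12/20 = 0.60000
  B: TP=18, FP=0+2+2+4=8 → 18/26 = 0.69231
  C: TP=8, FP=4+0+0+4=8 → 8/16 = 0.50000
  D: TP=16, FP=2+1+1+4=8 → 16/24 = 0.66667
  E: TP=35, FP=2+1+4+1=8 → 35/43 = 0.81395
Macro-precision = mean = (0.60000 + 0.69231 + 0.50000 + 0.66667 + 0.81395) / 5 = 0.6546

0.6546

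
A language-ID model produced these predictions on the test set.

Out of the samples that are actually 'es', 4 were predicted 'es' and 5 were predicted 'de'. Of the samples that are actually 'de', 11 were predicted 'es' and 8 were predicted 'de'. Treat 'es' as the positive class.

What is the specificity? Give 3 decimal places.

Specificity = TN/(TN+FP) = 8/(8+11) = 0.421

0.421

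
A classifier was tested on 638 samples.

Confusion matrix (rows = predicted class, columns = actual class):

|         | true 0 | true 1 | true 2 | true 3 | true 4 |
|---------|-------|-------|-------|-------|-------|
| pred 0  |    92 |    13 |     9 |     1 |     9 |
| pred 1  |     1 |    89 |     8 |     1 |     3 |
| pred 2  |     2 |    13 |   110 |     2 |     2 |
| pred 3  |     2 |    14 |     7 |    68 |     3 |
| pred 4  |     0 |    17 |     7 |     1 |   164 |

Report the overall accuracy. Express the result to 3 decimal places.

0.820

Accuracy = trace / total = (92+89+110+68+164=523) / 638 = 523/638 = 0.820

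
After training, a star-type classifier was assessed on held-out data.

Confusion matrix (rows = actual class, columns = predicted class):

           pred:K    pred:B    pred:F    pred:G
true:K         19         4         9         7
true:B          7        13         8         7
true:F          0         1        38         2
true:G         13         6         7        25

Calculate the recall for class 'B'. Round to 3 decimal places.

0.371

One-vs-rest for 'B': TP = diagonal; FP = other classes predicted 'B'; FN = 'B' predicted as other.
recall = TP/(TP+FN).
B: TP=13, FN=7+8+7=22 → 13/35 = 0.3714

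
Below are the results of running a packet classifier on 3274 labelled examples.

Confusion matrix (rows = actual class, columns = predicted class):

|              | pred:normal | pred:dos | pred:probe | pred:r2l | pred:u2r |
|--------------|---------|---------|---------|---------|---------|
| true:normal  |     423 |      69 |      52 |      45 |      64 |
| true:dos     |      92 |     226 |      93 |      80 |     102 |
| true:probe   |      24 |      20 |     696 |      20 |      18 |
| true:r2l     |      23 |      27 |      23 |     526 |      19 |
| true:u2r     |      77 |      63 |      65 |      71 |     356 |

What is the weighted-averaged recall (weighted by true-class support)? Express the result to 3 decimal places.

Per-class recall (TP/(TP+FN)):
  normal: TP=423, FN=69+52+45+64=230 → 423/653 = 0.6478
  dos: TP=226, FN=92+93+80+102=367 → 226/593 = 0.3811
  probe: TP=696, FN=24+20+20+18=82 → 696/778 = 0.8946
  r2l: TP=526, FN=23+27+23+19=92 → 526/618 = 0.8511
  u2r: TP=356, FN=77+63+65+71=276 → 356/632 = 0.5633
Weighted-recall = Σ (supportᵢ/N)·recallᵢ with N=3274: (653/3274)·0.6478 + (593/3274)·0.3811 + (778/3274)·0.8946 + (618/3274)·0.8511 + (632/3274)·0.5633 = 0.680

0.680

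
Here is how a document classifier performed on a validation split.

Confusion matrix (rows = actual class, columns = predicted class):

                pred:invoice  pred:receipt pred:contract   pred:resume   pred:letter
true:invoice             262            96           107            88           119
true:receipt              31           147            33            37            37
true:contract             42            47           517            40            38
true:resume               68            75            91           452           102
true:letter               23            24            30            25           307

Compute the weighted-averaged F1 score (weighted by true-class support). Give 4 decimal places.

Per-class F1 score (2·TP/(2·TP+FP+FN)):
  invoice: TP=262, FP=31+42+68+23=164, FN=96+107+88+119=410 → 524/1098 = 0.47723
  receipt: TP=147, FP=96+47+75+24=242, FN=31+33+37+37=138 → 294/674 = 0.43620
  contract: TP=517, FP=107+33+91+30=261, FN=42+47+40+38=167 → 1034/1462 = 0.70725
  resume: TP=452, FP=88+37+40+25=190, FN=68+75+91+102=336 → 904/1430 = 0.63217
  letter: TP=307, FP=119+37+38+102=296, FN=23+24+30+25=102 → 614/1012 = 0.60672
Weighted-F1 score = Σ (supportᵢ/N)·F1 scoreᵢ with N=2838: (672/2838)·0.47723 + (285/2838)·0.43620 + (684/2838)·0.70725 + (788/2838)·0.63217 + (409/2838)·0.60672 = 0.5902

0.5902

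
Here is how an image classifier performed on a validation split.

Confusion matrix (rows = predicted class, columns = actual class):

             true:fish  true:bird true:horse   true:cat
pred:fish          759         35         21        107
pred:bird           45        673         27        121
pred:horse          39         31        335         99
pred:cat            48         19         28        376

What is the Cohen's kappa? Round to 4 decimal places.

0.6951

Observed agreement pₒ = trace/N = 2143/2763 = 0.77561
Expected agreement pₑ = Σ (rowᵢ·colᵢ)/N² = (891·922 + 758·866 + 411·504 + 703·471)/2763² = 0.26410
κ = (pₒ − pₑ)/(1 − pₑ) = (0.77561 − 0.26410)/(1 − 0.26410) = 0.6951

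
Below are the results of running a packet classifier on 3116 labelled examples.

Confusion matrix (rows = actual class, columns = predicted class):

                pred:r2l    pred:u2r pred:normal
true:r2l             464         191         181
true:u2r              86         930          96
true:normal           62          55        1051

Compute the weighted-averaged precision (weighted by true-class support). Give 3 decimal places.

0.782

Per-class precision (TP/(TP+FP)):
  r2l: TP=464, FP=86+62=148 → 464/612 = 0.7582
  u2r: TP=930, FP=191+55=246 → 930/1176 = 0.7908
  normal: TP=1051, FP=181+96=277 → 1051/1328 = 0.7914
Weighted-precision = Σ (supportᵢ/N)·precisionᵢ with N=3116: (836/3116)·0.7582 + (1112/3116)·0.7908 + (1168/3116)·0.7914 = 0.782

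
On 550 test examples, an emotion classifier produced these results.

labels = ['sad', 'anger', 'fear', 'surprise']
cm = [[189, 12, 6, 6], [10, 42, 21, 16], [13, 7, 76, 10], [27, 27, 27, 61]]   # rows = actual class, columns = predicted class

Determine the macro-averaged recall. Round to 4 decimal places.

Per-class recall (TP/(TP+FN)):
  sad: TP=189, FN=12+6+6=24 → 189/213 = 0.88732
  anger: TP=42, FN=10+21+16=47 → 42/89 = 0.47191
  fear: TP=76, FN=13+7+10=30 → 76/106 = 0.71698
  surprise: TP=61, FN=27+27+27=81 → 61/142 = 0.42958
Macro-recall = mean = (0.88732 + 0.47191 + 0.71698 + 0.42958) / 4 = 0.6264

0.6264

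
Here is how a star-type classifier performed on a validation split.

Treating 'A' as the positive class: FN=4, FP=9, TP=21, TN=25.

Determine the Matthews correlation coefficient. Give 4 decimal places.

MCC = (TP·TN − FP·FN) / √((TP+FP)(TP+FN)(TN+FP)(TN+FN))
Numerator = 21·25 − 9·4 = 489
Denominator = √(30·25·34·29) = √739500 = 859.9419
MCC = 489 / 859.9419 = 0.5686

0.5686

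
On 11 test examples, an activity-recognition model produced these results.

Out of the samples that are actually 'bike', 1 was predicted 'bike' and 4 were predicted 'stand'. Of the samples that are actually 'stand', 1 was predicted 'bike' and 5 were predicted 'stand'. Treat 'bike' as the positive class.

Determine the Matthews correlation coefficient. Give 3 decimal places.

0.043

MCC = (TP·TN − FP·FN) / √((TP+FP)(TP+FN)(TN+FP)(TN+FN))
Numerator = 1·5 − 1·4 = 1
Denominator = √(2·5·6·9) = √540 = 23.2379
MCC = 1 / 23.2379 = 0.043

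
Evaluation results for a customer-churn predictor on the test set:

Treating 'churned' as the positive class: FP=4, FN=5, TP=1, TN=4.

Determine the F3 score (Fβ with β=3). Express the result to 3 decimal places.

0.169

Fβ = (1+β²)·TP / ((1+β²)·TP + β²·FN + FP), with β²=9
= 10·1 / (10·1 + 9·5 + 4) = 0.169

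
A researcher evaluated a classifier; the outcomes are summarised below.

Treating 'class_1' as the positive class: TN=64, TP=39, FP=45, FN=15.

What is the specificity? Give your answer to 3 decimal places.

Specificity = TN/(TN+FP) = 64/(64+45) = 0.587

0.587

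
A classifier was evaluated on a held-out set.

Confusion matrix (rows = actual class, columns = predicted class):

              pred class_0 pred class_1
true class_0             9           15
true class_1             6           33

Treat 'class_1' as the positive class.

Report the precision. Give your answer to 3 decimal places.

Precision = TP/(TP+FP) = 33/(33+15) = 33/48 = 0.688

0.688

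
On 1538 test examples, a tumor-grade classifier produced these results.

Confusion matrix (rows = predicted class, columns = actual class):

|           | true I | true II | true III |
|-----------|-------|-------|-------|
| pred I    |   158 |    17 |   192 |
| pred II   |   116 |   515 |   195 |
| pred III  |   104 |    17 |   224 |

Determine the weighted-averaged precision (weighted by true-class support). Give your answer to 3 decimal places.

Per-class precision (TP/(TP+FP)):
  I: TP=158, FP=17+192=209 → 158/367 = 0.4305
  II: TP=515, FP=116+195=311 → 515/826 = 0.6235
  III: TP=224, FP=104+17=121 → 224/345 = 0.6493
Weighted-precision = Σ (supportᵢ/N)·precisionᵢ with N=1538: (378/1538)·0.4305 + (549/1538)·0.6235 + (611/1538)·0.6493 = 0.586

0.586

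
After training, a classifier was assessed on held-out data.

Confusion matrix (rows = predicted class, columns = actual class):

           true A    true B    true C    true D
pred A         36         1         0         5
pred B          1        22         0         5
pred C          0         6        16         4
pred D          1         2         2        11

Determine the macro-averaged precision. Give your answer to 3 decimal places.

Per-class precision (TP/(TP+FP)):
  A: TP=36, FP=1+0+5=6 → 36/42 = 0.8571
  B: TP=22, FP=1+0+5=6 → 22/28 = 0.7857
  C: TP=16, FP=0+6+4=10 → 16/26 = 0.6154
  D: TP=11, FP=1+2+2=5 → 11/16 = 0.6875
Macro-precision = mean = (0.8571 + 0.7857 + 0.6154 + 0.6875) / 4 = 0.736

0.736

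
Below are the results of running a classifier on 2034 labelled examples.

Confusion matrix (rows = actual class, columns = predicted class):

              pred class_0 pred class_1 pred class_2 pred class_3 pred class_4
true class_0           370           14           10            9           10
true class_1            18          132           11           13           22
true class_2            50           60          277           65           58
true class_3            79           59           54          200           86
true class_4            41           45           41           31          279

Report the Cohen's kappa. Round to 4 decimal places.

0.5209

Observed agreement pₒ = trace/N = 1258/2034 = 0.61849
Expected agreement pₑ = Σ (rowᵢ·colᵢ)/N² = (413·558 + 196·310 + 510·393 + 478·318 + 437·455)/2034² = 0.20364
κ = (pₒ − pₑ)/(1 − pₑ) = (0.61849 − 0.20364)/(1 − 0.20364) = 0.5209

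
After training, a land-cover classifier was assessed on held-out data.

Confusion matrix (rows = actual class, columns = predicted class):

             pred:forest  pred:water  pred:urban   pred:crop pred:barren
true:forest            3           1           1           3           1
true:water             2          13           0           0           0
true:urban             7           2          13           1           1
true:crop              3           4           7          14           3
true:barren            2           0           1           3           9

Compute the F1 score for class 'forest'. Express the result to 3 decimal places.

0.231

One-vs-rest for 'forest': TP = diagonal; FP = other classes predicted 'forest'; FN = 'forest' predicted as other.
F1 score = 2·TP/(2·TP+FP+FN).
forest: TP=3, FP=2+7+3+2=14, FN=1+1+3+1=6 → 6/26 = 0.2308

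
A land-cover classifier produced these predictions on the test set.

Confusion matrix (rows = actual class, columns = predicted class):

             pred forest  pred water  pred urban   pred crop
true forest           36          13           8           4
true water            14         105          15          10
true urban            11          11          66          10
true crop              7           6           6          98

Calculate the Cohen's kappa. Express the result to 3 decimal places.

0.626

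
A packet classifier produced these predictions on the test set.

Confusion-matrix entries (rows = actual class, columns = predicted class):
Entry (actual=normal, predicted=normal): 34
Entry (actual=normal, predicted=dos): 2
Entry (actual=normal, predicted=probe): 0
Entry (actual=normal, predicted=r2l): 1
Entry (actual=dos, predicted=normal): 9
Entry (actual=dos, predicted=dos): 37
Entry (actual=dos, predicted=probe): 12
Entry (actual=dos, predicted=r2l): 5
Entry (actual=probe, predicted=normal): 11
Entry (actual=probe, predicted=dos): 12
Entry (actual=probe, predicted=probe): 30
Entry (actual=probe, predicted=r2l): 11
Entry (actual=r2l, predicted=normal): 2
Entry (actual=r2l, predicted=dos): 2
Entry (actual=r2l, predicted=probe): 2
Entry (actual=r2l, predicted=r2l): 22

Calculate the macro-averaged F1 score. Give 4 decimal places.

Per-class F1 score (2·TP/(2·TP+FP+FN)):
  normal: TP=34, FP=9+11+2=22, FN=2+0+1=3 → 68/93 = 0.73118
  dos: TP=37, FP=2+12+2=16, FN=9+12+5=26 → 74/116 = 0.63793
  probe: TP=30, FP=0+12+2=14, FN=11+12+11=34 → 60/108 = 0.55556
  r2l: TP=22, FP=1+5+11=17, FN=2+2+2=6 → 44/67 = 0.65672
Macro-F1 score = mean = (0.73118 + 0.63793 + 0.55556 + 0.65672) / 4 = 0.6453

0.6453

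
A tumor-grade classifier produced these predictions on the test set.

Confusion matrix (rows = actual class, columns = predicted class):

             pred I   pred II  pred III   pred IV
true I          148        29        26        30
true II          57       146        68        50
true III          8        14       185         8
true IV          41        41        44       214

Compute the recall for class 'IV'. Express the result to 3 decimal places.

0.629

One-vs-rest for 'IV': TP = diagonal; FP = other classes predicted 'IV'; FN = 'IV' predicted as other.
recall = TP/(TP+FN).
IV: TP=214, FN=41+41+44=126 → 214/340 = 0.6294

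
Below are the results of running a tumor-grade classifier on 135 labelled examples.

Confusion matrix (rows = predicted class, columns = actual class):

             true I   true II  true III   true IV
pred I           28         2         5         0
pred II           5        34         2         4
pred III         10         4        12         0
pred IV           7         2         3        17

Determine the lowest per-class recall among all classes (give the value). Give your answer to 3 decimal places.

Per-class recall (TP/(TP+FN)):
  I: TP=28, FN=5+10+7=22 → 28/50 = 0.5600
  II: TP=34, FN=2+4+2=8 → 34/42 = 0.8095
  III: TP=12, FN=5+2+3=10 → 12/22 = 0.5455
  IV: TP=17, FN=0+4+0=4 → 17/21 = 0.8095
Lowest is class 'III' with recall = 0.545.

0.545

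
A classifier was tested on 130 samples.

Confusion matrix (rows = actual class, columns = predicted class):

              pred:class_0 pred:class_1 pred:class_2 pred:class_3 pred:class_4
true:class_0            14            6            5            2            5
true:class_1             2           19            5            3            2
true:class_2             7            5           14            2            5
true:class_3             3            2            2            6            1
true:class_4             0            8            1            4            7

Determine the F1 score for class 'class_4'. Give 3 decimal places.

One-vs-rest for 'class_4': TP = diagonal; FP = other classes predicted 'class_4'; FN = 'class_4' predicted as other.
F1 score = 2·TP/(2·TP+FP+FN).
class_4: TP=7, FP=5+2+5+1=13, FN=0+8+1+4=13 → 14/40 = 0.3500

0.350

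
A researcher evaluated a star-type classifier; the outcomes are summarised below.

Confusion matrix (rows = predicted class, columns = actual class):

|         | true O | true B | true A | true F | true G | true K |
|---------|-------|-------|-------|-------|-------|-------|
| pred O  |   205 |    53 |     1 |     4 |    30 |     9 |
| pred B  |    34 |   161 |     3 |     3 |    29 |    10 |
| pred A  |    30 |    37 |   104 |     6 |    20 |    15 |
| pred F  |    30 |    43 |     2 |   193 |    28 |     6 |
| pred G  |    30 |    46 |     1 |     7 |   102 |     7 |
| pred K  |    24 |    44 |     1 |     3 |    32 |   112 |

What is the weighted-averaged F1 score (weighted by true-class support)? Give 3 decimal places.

0.587

Per-class F1 score (2·TP/(2·TP+FP+FN)):
  O: TP=205, FP=53+1+4+30+9=97, FN=34+30+30+30+24=148 → 410/655 = 0.6260
  B: TP=161, FP=34+3+3+29+10=79, FN=53+37+43+46+44=223 → 322/624 = 0.5160
  A: TP=104, FP=30+37+6+20+15=108, FN=1+3+2+1+1=8 → 208/324 = 0.6420
  F: TP=193, FP=30+43+2+28+6=109, FN=4+3+6+7+3=23 → 386/518 = 0.7452
  G: TP=102, FP=30+46+1+7+7=91, FN=30+29+20+28+32=139 → 204/434 = 0.4700
  K: TP=112, FP=24+44+1+3+32=104, FN=9+10+15+6+7=47 → 224/375 = 0.5973
Weighted-F1 score = Σ (supportᵢ/N)·F1 scoreᵢ with N=1465: (353/1465)·0.6260 + (384/1465)·0.5160 + (112/1465)·0.6420 + (216/1465)·0.7452 + (241/1465)·0.4700 + (159/1465)·0.5973 = 0.587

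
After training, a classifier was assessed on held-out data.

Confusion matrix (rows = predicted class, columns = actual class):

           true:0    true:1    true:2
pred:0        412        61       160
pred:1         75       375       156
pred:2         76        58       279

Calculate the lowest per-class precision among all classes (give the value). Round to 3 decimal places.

0.619

Per-class precision (TP/(TP+FP)):
  0: TP=412, FP=61+160=221 → 412/633 = 0.6509
  1: TP=375, FP=75+156=231 → 375/606 = 0.6188
  2: TP=279, FP=76+58=134 → 279/413 = 0.6755
Lowest is class '1' with precision = 0.619.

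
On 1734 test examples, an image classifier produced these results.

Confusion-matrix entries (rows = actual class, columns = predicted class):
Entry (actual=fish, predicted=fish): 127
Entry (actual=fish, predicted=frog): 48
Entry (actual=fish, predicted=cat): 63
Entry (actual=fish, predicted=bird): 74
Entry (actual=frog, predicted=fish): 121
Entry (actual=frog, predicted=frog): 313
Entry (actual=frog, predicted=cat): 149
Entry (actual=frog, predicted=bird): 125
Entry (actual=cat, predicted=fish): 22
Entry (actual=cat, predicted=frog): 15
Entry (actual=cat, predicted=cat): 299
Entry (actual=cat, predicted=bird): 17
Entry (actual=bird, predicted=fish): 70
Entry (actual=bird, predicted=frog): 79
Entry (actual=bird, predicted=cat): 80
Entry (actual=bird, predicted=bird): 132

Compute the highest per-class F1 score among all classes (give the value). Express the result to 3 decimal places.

0.633

Per-class F1 score (2·TP/(2·TP+FP+FN)):
  fish: TP=127, FP=121+22+70=213, FN=48+63+74=185 → 254/652 = 0.3896
  frog: TP=313, FP=48+15+79=142, FN=121+149+125=395 → 626/1163 = 0.5383
  cat: TP=299, FP=63+149+80=292, FN=22+15+17=54 → 598/944 = 0.6335
  bird: TP=132, FP=74+125+17=216, FN=70+79+80=229 → 264/709 = 0.3724
Highest is class 'cat' with F1 score = 0.633.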